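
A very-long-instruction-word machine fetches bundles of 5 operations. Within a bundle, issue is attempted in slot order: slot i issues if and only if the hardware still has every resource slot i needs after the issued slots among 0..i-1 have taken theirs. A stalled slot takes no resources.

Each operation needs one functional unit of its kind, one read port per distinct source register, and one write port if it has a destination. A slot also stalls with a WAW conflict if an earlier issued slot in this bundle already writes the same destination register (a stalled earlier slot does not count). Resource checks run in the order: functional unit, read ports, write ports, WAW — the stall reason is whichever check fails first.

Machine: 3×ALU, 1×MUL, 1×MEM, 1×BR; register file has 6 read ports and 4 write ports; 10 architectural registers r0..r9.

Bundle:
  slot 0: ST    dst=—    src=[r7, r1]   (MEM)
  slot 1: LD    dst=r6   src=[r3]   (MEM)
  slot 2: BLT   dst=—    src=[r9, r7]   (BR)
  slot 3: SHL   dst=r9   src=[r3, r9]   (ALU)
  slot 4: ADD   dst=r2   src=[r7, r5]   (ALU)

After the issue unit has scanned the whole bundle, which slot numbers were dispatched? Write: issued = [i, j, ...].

issued = [0, 2, 3]

#0 MEM src=r7,r1 dispatched  <A:3 Mu:1 Ld:0 B:1 rd:4 wr:4>
#1 MEM src=r3 held:FU  <A:3 Mu:1 Ld:0 B:1 rd:4 wr:4>
#2 BR src=r9,r7 dispatched  <A:3 Mu:1 Ld:0 B:0 rd:2 wr:4>
#3 ALU src=r3,r9 dispatched  <A:2 Mu:1 Ld:0 B:0 rd:0 wr:3>
#4 ALU src=r7,r5 held:RD_PORT  <A:2 Mu:1 Ld:0 B:0 rd:0 wr:3>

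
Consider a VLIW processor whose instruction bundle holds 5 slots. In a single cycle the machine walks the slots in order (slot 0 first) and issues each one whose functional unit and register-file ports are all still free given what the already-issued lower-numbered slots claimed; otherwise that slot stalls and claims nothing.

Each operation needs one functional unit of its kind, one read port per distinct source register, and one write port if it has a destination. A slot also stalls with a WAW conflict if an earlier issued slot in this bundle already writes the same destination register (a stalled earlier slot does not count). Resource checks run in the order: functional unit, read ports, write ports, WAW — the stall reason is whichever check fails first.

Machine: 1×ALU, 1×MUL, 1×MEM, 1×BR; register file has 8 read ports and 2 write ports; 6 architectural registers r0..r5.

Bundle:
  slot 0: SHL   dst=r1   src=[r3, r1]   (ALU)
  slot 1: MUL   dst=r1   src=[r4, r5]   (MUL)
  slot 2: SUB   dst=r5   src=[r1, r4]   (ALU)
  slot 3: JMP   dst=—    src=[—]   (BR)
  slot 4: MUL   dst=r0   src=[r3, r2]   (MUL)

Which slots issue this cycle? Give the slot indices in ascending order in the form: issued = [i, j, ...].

issued = [0, 3, 4]

[0] ALU needs rd=2 wr=1: ok; after: ALU=0 MUL=1 MEM=1 BR=1, R=6, W=1
[1] MUL needs rd=2 wr=1: WAW; after: ALU=0 MUL=1 MEM=1 BR=1, R=6, W=1
[2] ALU needs rd=2 wr=1: FU; after: ALU=0 MUL=1 MEM=1 BR=1, R=6, W=1
[3] BR needs rd=0 wr=0: ok; after: ALU=0 MUL=1 MEM=1 BR=0, R=6, W=1
[4] MUL needs rd=2 wr=1: ok; after: ALU=0 MUL=0 MEM=1 BR=0, R=4, W=0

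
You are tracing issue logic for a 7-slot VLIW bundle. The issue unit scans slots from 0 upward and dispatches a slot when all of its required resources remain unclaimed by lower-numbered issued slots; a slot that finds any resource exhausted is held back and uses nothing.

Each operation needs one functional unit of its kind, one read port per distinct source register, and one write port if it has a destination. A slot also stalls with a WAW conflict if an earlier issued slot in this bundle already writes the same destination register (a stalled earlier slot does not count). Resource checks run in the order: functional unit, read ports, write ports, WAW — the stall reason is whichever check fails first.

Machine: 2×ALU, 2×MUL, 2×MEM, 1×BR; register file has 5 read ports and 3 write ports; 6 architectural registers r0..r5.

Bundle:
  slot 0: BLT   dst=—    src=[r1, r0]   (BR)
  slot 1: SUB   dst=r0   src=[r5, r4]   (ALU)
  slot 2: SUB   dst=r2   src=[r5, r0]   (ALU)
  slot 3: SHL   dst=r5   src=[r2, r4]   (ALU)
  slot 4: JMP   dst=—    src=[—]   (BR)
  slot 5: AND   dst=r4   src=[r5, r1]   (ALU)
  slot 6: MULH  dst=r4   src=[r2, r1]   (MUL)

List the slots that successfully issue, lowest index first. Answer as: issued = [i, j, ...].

#0 BR src=r1,r0 dispatched  <A:2 Mu:2 Ld:2 B:0 rd:3 wr:3>
#1 ALU src=r5,r4 dispatched  <A:1 Mu:2 Ld:2 B:0 rd:1 wr:2>
#2 ALU src=r5,r0 held:RD_PORT  <A:1 Mu:2 Ld:2 B:0 rd:1 wr:2>
#3 ALU src=r2,r4 held:RD_PORT  <A:1 Mu:2 Ld:2 B:0 rd:1 wr:2>
#4 BR src=- held:FU  <A:1 Mu:2 Ld:2 B:0 rd:1 wr:2>
#5 ALU src=r5,r1 held:RD_PORT  <A:1 Mu:2 Ld:2 B:0 rd:1 wr:2>
#6 MUL src=r2,r1 held:RD_PORT  <A:1 Mu:2 Ld:2 B:0 rd:1 wr:2>

issued = [0, 1]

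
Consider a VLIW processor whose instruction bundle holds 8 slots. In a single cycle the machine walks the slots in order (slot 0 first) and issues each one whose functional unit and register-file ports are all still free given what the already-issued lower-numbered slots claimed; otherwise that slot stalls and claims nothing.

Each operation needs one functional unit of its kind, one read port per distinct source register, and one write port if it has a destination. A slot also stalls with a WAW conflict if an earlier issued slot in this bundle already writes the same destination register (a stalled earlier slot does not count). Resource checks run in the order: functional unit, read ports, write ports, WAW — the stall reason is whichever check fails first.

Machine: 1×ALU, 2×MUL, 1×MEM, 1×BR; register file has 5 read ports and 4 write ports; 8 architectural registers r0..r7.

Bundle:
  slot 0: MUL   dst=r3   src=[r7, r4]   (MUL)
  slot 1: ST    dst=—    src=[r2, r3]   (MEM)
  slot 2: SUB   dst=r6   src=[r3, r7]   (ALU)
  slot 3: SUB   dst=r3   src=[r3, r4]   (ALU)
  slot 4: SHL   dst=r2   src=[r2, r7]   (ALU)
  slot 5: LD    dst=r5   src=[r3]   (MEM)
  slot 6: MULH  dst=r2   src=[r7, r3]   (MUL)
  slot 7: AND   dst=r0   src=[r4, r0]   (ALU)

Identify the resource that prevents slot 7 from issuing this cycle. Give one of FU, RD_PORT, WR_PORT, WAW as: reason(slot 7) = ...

reason(slot 7) = RD_PORT

slot 0 (MUL): ISSUE — free A1,Mu1,Ld1,B1 rp3 wp3
slot 1 (MEM): ISSUE — free A1,Mu1,Ld0,B1 rp1 wp3
slot 2 (ALU): stall RD_PORT — free A1,Mu1,Ld0,B1 rp1 wp3
slot 3 (ALU): stall RD_PORT — free A1,Mu1,Ld0,B1 rp1 wp3
slot 4 (ALU): stall RD_PORT — free A1,Mu1,Ld0,B1 rp1 wp3
slot 5 (MEM): stall FU — free A1,Mu1,Ld0,B1 rp1 wp3
slot 6 (MUL): stall RD_PORT — free A1,Mu1,Ld0,B1 rp1 wp3
slot 7 (ALU): stall RD_PORT — free A1,Mu1,Ld0,B1 rp1 wp3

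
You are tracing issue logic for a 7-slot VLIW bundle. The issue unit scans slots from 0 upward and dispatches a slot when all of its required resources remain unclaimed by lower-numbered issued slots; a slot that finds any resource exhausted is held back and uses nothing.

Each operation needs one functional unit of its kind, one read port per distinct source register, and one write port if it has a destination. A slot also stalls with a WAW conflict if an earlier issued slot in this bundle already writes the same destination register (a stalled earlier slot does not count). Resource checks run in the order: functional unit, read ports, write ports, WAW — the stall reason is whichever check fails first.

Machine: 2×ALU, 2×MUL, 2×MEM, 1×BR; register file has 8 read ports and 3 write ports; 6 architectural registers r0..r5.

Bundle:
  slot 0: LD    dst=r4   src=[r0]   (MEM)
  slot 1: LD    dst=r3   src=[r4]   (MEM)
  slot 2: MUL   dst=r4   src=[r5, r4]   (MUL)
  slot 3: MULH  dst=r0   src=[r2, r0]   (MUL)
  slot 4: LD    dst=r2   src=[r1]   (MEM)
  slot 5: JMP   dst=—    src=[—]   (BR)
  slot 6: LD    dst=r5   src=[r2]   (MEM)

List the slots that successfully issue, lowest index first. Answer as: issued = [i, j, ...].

issued = [0, 1, 3, 5]

  0. MEM→r4 ⇒ go  {2A/2Mu/1Ld/1B | 7r 2w}
  1. MEM→r3 ⇒ go  {2A/2Mu/0Ld/1B | 6r 1w}
  2. MUL→r4 ⇒ no(WAW)  {2A/2Mu/0Ld/1B | 6r 1w}
  3. MUL→r0 ⇒ go  {2A/1Mu/0Ld/1B | 4r 0w}
  4. MEM→r2 ⇒ no(FU)  {2A/1Mu/0Ld/1B | 4r 0w}
  5. BR ⇒ go  {2A/1Mu/0Ld/0B | 4r 0w}
  6. MEM→r5 ⇒ no(FU)  {2A/1Mu/0Ld/0B | 4r 0w}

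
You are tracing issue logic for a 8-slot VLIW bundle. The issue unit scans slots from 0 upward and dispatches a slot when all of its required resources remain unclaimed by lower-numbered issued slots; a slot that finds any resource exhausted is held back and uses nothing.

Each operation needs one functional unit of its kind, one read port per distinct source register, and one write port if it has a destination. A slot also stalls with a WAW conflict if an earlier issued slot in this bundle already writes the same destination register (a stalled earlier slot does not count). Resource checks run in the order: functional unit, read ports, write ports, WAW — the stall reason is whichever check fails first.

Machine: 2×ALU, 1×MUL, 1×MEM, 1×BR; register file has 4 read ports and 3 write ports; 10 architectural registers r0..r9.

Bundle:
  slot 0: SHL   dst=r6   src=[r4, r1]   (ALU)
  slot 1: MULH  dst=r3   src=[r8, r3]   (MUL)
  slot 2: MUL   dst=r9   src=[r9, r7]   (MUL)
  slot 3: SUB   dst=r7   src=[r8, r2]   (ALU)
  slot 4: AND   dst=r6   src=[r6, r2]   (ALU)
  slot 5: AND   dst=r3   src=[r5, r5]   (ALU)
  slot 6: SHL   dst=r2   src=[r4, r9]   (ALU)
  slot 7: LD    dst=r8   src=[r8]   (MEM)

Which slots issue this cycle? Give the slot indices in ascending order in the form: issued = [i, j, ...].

issued = [0, 1]

  0. ALU→r6 ⇒ go  {1A/1Mu/1Ld/1B | 2r 2w}
  1. MUL→r3 ⇒ go  {1A/0Mu/1Ld/1B | 0r 1w}
  2. MUL→r9 ⇒ no(FU)  {1A/0Mu/1Ld/1B | 0r 1w}
  3. ALU→r7 ⇒ no(RD_PORT)  {1A/0Mu/1Ld/1B | 0r 1w}
  4. ALU→r6 ⇒ no(RD_PORT)  {1A/0Mu/1Ld/1B | 0r 1w}
  5. ALU→r3 ⇒ no(RD_PORT)  {1A/0Mu/1Ld/1B | 0r 1w}
  6. ALU→r2 ⇒ no(RD_PORT)  {1A/0Mu/1Ld/1B | 0r 1w}
  7. MEM→r8 ⇒ no(RD_PORT)  {1A/0Mu/1Ld/1B | 0r 1w}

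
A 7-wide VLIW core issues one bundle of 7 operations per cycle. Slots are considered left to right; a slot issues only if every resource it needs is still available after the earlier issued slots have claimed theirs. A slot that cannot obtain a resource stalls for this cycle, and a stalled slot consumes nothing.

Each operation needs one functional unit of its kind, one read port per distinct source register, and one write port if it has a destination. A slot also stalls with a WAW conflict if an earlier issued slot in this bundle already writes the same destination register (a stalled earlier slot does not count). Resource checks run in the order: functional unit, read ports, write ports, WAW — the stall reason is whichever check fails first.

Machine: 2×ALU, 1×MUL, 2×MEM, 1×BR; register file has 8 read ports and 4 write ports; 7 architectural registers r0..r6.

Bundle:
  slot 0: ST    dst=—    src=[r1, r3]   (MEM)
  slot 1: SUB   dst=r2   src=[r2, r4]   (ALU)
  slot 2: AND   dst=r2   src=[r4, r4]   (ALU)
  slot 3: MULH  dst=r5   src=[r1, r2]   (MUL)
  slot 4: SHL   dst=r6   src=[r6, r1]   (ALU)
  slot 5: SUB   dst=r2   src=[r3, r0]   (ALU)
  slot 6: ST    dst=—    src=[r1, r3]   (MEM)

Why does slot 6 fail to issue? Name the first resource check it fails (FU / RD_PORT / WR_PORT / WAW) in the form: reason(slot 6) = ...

reason(slot 6) = RD_PORT

#0 MEM src=r1,r3 dispatched  <A:2 Mu:1 Ld:1 B:1 rd:6 wr:4>
#1 ALU src=r2,r4 dispatched  <A:1 Mu:1 Ld:1 B:1 rd:4 wr:3>
#2 ALU src=r4,r4 held:WAW  <A:1 Mu:1 Ld:1 B:1 rd:4 wr:3>
#3 MUL src=r1,r2 dispatched  <A:1 Mu:0 Ld:1 B:1 rd:2 wr:2>
#4 ALU src=r6,r1 dispatched  <A:0 Mu:0 Ld:1 B:1 rd:0 wr:1>
#5 ALU src=r3,r0 held:FU  <A:0 Mu:0 Ld:1 B:1 rd:0 wr:1>
#6 MEM src=r1,r3 held:RD_PORT  <A:0 Mu:0 Ld:1 B:1 rd:0 wr:1>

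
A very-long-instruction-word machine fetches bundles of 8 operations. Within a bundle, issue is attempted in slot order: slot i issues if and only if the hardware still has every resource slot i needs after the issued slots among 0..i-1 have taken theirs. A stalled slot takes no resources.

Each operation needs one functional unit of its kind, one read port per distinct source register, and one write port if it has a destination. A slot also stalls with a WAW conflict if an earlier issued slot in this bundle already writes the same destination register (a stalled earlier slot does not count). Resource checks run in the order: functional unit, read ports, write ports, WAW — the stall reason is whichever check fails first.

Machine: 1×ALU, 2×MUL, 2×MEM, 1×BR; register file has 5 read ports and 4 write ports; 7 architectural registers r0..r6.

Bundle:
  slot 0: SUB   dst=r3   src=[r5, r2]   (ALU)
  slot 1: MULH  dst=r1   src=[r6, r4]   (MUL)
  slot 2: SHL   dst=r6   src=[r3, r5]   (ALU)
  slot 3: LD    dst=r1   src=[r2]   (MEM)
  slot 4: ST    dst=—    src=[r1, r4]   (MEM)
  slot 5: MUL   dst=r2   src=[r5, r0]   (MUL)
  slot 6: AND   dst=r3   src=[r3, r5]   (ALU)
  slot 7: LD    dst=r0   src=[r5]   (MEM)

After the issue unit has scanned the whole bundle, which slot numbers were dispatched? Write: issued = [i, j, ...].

[0] ALU needs rd=2 wr=1: ok; after: ALU=0 MUL=2 MEM=2 BR=1, R=3, W=3
[1] MUL needs rd=2 wr=1: ok; after: ALU=0 MUL=1 MEM=2 BR=1, R=1, W=2
[2] ALU needs rd=2 wr=1: FU; after: ALU=0 MUL=1 MEM=2 BR=1, R=1, W=2
[3] MEM needs rd=1 wr=1: WAW; after: ALU=0 MUL=1 MEM=2 BR=1, R=1, W=2
[4] MEM needs rd=2 wr=0: RD_PORT; after: ALU=0 MUL=1 MEM=2 BR=1, R=1, W=2
[5] MUL needs rd=2 wr=1: RD_PORT; after: ALU=0 MUL=1 MEM=2 BR=1, R=1, W=2
[6] ALU needs rd=2 wr=1: FU; after: ALU=0 MUL=1 MEM=2 BR=1, R=1, W=2
[7] MEM needs rd=1 wr=1: ok; after: ALU=0 MUL=1 MEM=1 BR=1, R=0, W=1

issued = [0, 1, 7]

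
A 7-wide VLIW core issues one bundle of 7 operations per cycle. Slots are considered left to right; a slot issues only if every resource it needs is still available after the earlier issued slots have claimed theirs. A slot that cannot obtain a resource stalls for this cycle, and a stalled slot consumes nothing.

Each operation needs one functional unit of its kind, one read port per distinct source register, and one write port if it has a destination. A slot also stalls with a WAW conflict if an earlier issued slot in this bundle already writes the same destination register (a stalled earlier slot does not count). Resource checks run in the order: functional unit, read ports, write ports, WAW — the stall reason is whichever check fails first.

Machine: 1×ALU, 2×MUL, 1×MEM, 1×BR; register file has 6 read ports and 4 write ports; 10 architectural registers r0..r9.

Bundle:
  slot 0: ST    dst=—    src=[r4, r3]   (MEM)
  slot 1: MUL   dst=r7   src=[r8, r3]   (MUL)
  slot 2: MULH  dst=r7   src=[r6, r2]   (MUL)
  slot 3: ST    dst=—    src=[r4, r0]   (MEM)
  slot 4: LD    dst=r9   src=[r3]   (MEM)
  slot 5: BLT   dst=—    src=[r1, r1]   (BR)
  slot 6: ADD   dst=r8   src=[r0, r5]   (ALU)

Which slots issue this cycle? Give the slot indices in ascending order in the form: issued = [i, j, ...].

#0 MEM src=r4,r3 dispatched  <A:1 Mu:2 Ld:0 B:1 rd:4 wr:4>
#1 MUL src=r8,r3 dispatched  <A:1 Mu:1 Ld:0 B:1 rd:2 wr:3>
#2 MUL src=r6,r2 held:WAW  <A:1 Mu:1 Ld:0 B:1 rd:2 wr:3>
#3 MEM src=r4,r0 held:FU  <A:1 Mu:1 Ld:0 B:1 rd:2 wr:3>
#4 MEM src=r3 held:FU  <A:1 Mu:1 Ld:0 B:1 rd:2 wr:3>
#5 BR src=r1,r1 dispatched  <A:1 Mu:1 Ld:0 B:0 rd:1 wr:3>
#6 ALU src=r0,r5 held:RD_PORT  <A:1 Mu:1 Ld:0 B:0 rd:1 wr:3>

issued = [0, 1, 5]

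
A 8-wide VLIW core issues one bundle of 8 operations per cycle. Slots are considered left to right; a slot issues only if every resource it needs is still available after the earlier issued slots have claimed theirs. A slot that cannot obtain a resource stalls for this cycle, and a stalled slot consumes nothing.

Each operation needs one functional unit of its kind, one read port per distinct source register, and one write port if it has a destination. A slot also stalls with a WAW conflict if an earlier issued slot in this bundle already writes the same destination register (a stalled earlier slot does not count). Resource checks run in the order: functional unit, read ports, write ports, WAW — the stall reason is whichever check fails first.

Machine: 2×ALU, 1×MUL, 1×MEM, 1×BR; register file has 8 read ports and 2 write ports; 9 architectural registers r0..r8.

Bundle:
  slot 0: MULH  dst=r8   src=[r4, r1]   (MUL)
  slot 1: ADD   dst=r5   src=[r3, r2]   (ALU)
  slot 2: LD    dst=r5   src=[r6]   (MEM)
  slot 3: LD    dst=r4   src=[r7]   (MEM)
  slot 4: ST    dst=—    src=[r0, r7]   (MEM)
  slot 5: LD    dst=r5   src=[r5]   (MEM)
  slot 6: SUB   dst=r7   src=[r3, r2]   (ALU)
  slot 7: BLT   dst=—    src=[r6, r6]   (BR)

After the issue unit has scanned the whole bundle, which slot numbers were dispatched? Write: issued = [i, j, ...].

#0 MUL src=r4,r1 dispatched  <A:2 Mu:0 Ld:1 B:1 rd:6 wr:1>
#1 ALU src=r3,r2 dispatched  <A:1 Mu:0 Ld:1 B:1 rd:4 wr:0>
#2 MEM src=r6 held:WR_PORT  <A:1 Mu:0 Ld:1 B:1 rd:4 wr:0>
#3 MEM src=r7 held:WR_PORT  <A:1 Mu:0 Ld:1 B:1 rd:4 wr:0>
#4 MEM src=r0,r7 dispatched  <A:1 Mu:0 Ld:0 B:1 rd:2 wr:0>
#5 MEM src=r5 held:FU  <A:1 Mu:0 Ld:0 B:1 rd:2 wr:0>
#6 ALU src=r3,r2 held:WR_PORT  <A:1 Mu:0 Ld:0 B:1 rd:2 wr:0>
#7 BR src=r6,r6 dispatched  <A:1 Mu:0 Ld:0 B:0 rd:1 wr:0>

issued = [0, 1, 4, 7]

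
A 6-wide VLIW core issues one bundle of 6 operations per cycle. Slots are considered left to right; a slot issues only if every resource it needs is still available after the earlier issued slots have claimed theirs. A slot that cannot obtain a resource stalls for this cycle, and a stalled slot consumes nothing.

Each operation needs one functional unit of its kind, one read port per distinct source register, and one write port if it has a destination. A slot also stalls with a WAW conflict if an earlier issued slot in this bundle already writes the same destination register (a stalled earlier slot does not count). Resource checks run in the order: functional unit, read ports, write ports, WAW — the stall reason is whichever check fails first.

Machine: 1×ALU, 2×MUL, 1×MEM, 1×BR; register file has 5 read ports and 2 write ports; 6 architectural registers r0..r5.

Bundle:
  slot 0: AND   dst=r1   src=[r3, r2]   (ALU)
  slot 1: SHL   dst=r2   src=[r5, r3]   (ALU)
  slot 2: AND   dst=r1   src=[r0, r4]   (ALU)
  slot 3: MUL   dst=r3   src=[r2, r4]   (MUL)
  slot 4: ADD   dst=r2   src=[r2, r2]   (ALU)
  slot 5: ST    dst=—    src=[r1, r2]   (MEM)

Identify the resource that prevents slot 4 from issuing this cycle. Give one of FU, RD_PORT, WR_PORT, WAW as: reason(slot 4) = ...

reason(slot 4) = FU

  0. ALU→r1 ⇒ go  {0A/2Mu/1Ld/1B | 3r 1w}
  1. ALU→r2 ⇒ no(FU)  {0A/2Mu/1Ld/1B | 3r 1w}
  2. ALU→r1 ⇒ no(FU)  {0A/2Mu/1Ld/1B | 3r 1w}
  3. MUL→r3 ⇒ go  {0A/1Mu/1Ld/1B | 1r 0w}
  4. ALU→r2 ⇒ no(FU)  {0A/1Mu/1Ld/1B | 1r 0w}
  5. MEM ⇒ no(RD_PORT)  {0A/1Mu/1Ld/1B | 1r 0w}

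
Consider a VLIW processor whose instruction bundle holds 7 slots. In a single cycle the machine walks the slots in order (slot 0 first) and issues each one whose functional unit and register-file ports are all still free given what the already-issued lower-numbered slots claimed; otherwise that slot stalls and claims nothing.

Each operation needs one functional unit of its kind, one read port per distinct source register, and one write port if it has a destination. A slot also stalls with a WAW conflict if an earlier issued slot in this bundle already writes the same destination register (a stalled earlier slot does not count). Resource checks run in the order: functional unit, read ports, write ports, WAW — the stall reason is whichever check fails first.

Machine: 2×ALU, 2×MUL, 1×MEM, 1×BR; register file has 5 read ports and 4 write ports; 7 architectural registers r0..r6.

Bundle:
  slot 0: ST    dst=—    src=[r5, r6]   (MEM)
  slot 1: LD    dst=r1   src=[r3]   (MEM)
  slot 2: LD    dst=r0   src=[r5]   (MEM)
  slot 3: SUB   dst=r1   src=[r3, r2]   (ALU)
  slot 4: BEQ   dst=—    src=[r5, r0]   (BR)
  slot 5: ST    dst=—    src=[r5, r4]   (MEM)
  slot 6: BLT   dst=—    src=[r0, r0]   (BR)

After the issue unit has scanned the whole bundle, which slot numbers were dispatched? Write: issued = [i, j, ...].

issued = [0, 3, 6]

  0. MEM ⇒ go  {2A/2Mu/0Ld/1B | 3r 4w}
  1. MEM→r1 ⇒ no(FU)  {2A/2Mu/0Ld/1B | 3r 4w}
  2. MEM→r0 ⇒ no(FU)  {2A/2Mu/0Ld/1B | 3r 4w}
  3. ALU→r1 ⇒ go  {1A/2Mu/0Ld/1B | 1r 3w}
  4. BR ⇒ no(RD_PORT)  {1A/2Mu/0Ld/1B | 1r 3w}
  5. MEM ⇒ no(FU)  {1A/2Mu/0Ld/1B | 1r 3w}
  6. BR ⇒ go  {1A/2Mu/0Ld/0B | 0r 3w}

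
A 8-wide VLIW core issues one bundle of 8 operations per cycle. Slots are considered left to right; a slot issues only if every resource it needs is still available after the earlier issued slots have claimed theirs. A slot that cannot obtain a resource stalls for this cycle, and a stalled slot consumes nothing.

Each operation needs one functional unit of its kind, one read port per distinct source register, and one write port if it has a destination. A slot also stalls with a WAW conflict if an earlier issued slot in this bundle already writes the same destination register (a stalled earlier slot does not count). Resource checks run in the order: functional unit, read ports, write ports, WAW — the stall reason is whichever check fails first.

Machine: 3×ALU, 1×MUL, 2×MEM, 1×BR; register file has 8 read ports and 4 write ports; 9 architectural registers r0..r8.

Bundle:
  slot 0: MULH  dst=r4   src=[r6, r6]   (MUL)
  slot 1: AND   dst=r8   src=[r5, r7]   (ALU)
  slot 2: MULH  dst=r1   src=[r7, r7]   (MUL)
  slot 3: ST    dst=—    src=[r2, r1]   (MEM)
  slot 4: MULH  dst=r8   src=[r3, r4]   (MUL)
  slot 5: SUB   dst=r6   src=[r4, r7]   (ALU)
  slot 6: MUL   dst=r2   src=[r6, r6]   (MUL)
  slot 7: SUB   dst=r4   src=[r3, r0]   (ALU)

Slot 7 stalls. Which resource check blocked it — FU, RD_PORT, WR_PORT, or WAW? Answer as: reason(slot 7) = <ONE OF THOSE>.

(0) want 1×MUL +1rd +1wr — yes → AL3|MU0|ME2|BR1|rd7|wr3
(1) want 1×ALU +2rd +1wr — yes → AL2|MU0|ME2|BR1|rd5|wr2
(2) want 1×MUL +1rd +1wr — FU → AL2|MU0|ME2|BR1|rd5|wr2
(3) want 1×MEM +2rd +0wr — yes → AL2|MU0|ME1|BR1|rd3|wr2
(4) want 1×MUL +2rd +1wr — FU → AL2|MU0|ME1|BR1|rd3|wr2
(5) want 1×ALU +2rd +1wr — yes → AL1|MU0|ME1|BR1|rd1|wr1
(6) want 1×MUL +1rd +1wr — FU → AL1|MU0|ME1|BR1|rd1|wr1
(7) want 1×ALU +2rd +1wr — RD_PORT → AL1|MU0|ME1|BR1|rd1|wr1

reason(slot 7) = RD_PORT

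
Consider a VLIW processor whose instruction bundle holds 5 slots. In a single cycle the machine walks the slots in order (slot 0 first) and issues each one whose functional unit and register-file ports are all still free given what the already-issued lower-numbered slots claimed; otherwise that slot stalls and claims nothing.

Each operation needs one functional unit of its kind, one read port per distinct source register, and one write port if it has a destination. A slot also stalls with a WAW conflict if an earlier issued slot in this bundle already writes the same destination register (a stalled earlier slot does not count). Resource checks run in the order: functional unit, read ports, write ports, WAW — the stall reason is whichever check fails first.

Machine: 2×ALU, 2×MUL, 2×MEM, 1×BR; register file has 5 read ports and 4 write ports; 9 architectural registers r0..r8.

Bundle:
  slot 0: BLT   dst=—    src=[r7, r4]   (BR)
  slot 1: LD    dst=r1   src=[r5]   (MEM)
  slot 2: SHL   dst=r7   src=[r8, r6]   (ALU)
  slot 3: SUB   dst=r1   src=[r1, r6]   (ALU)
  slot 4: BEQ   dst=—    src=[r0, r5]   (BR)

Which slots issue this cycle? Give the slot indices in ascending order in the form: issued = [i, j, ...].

[0] BR needs rd=2 wr=0: ok; after: ALU=2 MUL=2 MEM=2 BR=0, R=3, W=4
[1] MEM needs rd=1 wr=1: ok; after: ALU=2 MUL=2 MEM=1 BR=0, R=2, W=3
[2] ALU needs rd=2 wr=1: ok; after: ALU=1 MUL=2 MEM=1 BR=0, R=0, W=2
[3] ALU needs rd=2 wr=1: RD_PORT; after: ALU=1 MUL=2 MEM=1 BR=0, R=0, W=2
[4] BR needs rd=2 wr=0: FU; after: ALU=1 MUL=2 MEM=1 BR=0, R=0, W=2

issued = [0, 1, 2]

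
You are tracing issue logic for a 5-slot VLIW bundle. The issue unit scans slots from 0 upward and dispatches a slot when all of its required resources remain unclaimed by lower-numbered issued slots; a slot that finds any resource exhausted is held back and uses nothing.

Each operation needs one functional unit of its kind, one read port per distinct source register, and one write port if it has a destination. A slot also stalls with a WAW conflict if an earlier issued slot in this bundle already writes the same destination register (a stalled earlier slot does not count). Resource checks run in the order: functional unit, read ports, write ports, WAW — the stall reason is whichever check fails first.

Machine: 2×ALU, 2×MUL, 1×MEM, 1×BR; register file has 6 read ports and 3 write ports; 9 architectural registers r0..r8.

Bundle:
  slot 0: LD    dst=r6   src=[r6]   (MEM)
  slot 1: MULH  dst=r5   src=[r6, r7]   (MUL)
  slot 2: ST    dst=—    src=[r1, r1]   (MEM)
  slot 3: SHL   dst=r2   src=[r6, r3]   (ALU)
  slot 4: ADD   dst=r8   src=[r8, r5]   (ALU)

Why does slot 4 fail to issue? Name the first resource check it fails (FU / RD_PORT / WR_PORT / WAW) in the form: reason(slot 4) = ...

reason(slot 4) = RD_PORT

[0] MEM needs rd=1 wr=1: ok; after: ALU=2 MUL=2 MEM=0 BR=1, R=5, W=2
[1] MUL needs rd=2 wr=1: ok; after: ALU=2 MUL=1 MEM=0 BR=1, R=3, W=1
[2] MEM needs rd=1 wr=0: FU; after: ALU=2 MUL=1 MEM=0 BR=1, R=3, W=1
[3] ALU needs rd=2 wr=1: ok; after: ALU=1 MUL=1 MEM=0 BR=1, R=1, W=0
[4] ALU needs rd=2 wr=1: RD_PORT; after: ALU=1 MUL=1 MEM=0 BR=1, R=1, W=0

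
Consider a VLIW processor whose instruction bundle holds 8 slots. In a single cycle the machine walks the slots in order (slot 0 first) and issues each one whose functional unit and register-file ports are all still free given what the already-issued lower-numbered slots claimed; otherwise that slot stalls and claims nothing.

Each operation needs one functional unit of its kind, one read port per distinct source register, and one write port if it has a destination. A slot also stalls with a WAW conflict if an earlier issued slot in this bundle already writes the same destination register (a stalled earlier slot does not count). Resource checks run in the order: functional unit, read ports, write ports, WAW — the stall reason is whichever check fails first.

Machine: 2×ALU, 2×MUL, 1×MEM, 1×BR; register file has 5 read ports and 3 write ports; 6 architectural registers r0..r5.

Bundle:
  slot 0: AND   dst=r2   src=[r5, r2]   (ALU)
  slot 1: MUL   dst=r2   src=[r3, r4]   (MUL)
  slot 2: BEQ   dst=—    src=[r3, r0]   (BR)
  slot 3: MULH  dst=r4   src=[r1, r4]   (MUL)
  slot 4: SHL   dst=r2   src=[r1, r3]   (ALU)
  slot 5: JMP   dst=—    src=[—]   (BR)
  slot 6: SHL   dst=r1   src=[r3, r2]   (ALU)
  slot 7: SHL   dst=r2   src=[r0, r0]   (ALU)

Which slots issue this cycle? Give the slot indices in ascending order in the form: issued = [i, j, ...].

  0. ALU→r2 ⇒ go  {1A/2Mu/1Ld/1B | 3r 2w}
  1. MUL→r2 ⇒ no(WAW)  {1A/2Mu/1Ld/1B | 3r 2w}
  2. BR ⇒ go  {1A/2Mu/1Ld/0B | 1r 2w}
  3. MUL→r4 ⇒ no(RD_PORT)  {1A/2Mu/1Ld/0B | 1r 2w}
  4. ALU→r2 ⇒ no(RD_PORT)  {1A/2Mu/1Ld/0B | 1r 2w}
  5. BR ⇒ no(FU)  {1A/2Mu/1Ld/0B | 1r 2w}
  6. ALU→r1 ⇒ no(RD_PORT)  {1A/2Mu/1Ld/0B | 1r 2w}
  7. ALU→r2 ⇒ no(WAW)  {1A/2Mu/1Ld/0B | 1r 2w}

issued = [0, 2]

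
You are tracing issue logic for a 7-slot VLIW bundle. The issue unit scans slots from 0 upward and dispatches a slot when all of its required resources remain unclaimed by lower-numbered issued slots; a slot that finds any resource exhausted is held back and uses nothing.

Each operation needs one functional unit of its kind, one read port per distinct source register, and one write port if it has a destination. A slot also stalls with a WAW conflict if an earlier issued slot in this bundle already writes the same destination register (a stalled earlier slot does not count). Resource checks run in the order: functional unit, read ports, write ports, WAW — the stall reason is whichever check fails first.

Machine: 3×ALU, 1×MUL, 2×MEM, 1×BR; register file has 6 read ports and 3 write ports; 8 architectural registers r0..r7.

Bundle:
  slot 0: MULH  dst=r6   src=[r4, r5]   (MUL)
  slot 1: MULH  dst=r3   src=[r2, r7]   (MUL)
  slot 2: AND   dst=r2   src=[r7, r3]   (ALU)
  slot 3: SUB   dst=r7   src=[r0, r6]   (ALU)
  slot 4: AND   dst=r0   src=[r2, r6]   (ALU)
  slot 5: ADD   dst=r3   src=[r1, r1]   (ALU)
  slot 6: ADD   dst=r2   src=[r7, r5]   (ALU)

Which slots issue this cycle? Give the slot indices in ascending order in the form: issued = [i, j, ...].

[0] MUL needs rd=2 wr=1: ok; after: ALU=3 MUL=0 MEM=2 BR=1, R=4, W=2
[1] MUL needs rd=2 wr=1: FU; after: ALU=3 MUL=0 MEM=2 BR=1, R=4, W=2
[2] ALU needs rd=2 wr=1: ok; after: ALU=2 MUL=0 MEM=2 BR=1, R=2, W=1
[3] ALU needs rd=2 wr=1: ok; after: ALU=1 MUL=0 MEM=2 BR=1, R=0, W=0
[4] ALU needs rd=2 wr=1: RD_PORT; after: ALU=1 MUL=0 MEM=2 BR=1, R=0, W=0
[5] ALU needs rd=1 wr=1: RD_PORT; after: ALU=1 MUL=0 MEM=2 BR=1, R=0, W=0
[6] ALU needs rd=2 wr=1: RD_PORT; after: ALU=1 MUL=0 MEM=2 BR=1, R=0, W=0

issued = [0, 2, 3]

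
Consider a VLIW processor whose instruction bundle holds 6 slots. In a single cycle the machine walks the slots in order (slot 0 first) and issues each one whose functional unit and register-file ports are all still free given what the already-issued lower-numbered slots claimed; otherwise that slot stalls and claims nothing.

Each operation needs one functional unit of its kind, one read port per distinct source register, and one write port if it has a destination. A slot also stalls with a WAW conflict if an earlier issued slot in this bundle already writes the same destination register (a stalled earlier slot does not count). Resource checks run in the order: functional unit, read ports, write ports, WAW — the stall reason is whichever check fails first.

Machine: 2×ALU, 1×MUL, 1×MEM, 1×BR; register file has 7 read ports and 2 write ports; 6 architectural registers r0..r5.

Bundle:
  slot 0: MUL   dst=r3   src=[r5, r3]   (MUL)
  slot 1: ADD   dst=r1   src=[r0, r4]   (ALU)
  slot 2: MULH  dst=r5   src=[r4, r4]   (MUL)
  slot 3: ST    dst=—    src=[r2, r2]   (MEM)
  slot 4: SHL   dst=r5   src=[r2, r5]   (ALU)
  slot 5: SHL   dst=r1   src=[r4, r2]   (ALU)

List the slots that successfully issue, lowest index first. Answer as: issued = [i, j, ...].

issued = [0, 1, 3]

slot 0 (MUL): ISSUE — free A2,Mu0,Ld1,B1 rp5 wp1
slot 1 (ALU): ISSUE — free A1,Mu0,Ld1,B1 rp3 wp0
slot 2 (MUL): stall FU — free A1,Mu0,Ld1,B1 rp3 wp0
slot 3 (MEM): ISSUE — free A1,Mu0,Ld0,B1 rp2 wp0
slot 4 (ALU): stall WR_PORT — free A1,Mu0,Ld0,B1 rp2 wp0
slot 5 (ALU): stall WR_PORT — free A1,Mu0,Ld0,B1 rp2 wp0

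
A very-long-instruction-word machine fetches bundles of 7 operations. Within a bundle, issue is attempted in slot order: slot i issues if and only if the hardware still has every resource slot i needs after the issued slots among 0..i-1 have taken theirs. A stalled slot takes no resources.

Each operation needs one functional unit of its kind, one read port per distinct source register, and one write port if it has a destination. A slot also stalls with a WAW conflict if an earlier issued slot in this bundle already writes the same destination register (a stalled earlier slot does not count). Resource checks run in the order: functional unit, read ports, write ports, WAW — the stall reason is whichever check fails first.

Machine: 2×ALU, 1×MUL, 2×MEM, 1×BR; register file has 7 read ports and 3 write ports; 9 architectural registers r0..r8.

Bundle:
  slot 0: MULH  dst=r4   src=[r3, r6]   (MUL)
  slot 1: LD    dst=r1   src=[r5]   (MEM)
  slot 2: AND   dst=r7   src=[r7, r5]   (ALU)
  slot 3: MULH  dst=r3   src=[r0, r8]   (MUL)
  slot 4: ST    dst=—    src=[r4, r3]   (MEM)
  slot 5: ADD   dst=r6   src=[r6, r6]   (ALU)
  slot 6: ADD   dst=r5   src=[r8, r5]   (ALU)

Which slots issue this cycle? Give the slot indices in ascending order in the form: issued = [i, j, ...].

issued = [0, 1, 2, 4]

  0. MUL→r4 ⇒ go  {2A/0Mu/2Ld/1B | 5r 2w}
  1. MEM→r1 ⇒ go  {2A/0Mu/1Ld/1B | 4r 1w}
  2. ALU→r7 ⇒ go  {1A/0Mu/1Ld/1B | 2r 0w}
  3. MUL→r3 ⇒ no(FU)  {1A/0Mu/1Ld/1B | 2r 0w}
  4. MEM ⇒ go  {1A/0Mu/0Ld/1B | 0r 0w}
  5. ALU→r6 ⇒ no(RD_PORT)  {1A/0Mu/0Ld/1B | 0r 0w}
  6. ALU→r5 ⇒ no(RD_PORT)  {1A/0Mu/0Ld/1B | 0r 0w}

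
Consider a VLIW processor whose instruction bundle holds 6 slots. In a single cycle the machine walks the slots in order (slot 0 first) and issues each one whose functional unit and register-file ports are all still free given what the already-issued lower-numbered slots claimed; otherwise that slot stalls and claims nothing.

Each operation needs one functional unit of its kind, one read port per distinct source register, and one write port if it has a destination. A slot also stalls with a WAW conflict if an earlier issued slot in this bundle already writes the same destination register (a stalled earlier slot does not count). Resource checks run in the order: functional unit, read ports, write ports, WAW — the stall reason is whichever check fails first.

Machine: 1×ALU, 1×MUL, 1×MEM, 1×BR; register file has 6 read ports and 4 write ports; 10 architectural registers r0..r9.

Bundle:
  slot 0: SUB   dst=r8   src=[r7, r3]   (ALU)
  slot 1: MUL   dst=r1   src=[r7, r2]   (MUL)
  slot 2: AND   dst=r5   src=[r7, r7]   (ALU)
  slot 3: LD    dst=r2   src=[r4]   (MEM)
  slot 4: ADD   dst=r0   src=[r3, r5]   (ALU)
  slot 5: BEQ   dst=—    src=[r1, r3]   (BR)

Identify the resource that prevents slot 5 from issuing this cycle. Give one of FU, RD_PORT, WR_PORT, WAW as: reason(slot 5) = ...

[0] ALU needs rd=2 wr=1: ok; after: ALU=0 MUL=1 MEM=1 BR=1, R=4, W=3
[1] MUL needs rd=2 wr=1: ok; after: ALU=0 MUL=0 MEM=1 BR=1, R=2, W=2
[2] ALU needs rd=1 wr=1: FU; after: ALU=0 MUL=0 MEM=1 BR=1, R=2, W=2
[3] MEM needs rd=1 wr=1: ok; after: ALU=0 MUL=0 MEM=0 BR=1, R=1, W=1
[4] ALU needs rd=2 wr=1: FU; after: ALU=0 MUL=0 MEM=0 BR=1, R=1, W=1
[5] BR needs rd=2 wr=0: RD_PORT; after: ALU=0 MUL=0 MEM=0 BR=1, R=1, W=1

reason(slot 5) = RD_PORT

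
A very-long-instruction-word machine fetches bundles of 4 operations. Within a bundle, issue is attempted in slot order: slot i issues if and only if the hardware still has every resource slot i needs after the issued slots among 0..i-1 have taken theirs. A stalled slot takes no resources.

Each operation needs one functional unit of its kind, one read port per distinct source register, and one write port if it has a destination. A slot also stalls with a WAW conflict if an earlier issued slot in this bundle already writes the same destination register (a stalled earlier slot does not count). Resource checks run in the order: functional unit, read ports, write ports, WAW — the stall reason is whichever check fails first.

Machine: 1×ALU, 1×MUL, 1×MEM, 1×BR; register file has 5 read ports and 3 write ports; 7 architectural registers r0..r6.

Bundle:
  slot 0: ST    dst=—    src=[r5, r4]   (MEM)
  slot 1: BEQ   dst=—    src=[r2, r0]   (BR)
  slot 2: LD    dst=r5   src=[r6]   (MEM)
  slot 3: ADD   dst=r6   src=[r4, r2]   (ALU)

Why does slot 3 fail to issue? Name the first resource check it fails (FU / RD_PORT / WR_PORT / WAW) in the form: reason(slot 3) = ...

#0 MEM src=r5,r4 dispatched  <A:1 Mu:1 Ld:0 B:1 rd:3 wr:3>
#1 BR src=r2,r0 dispatched  <A:1 Mu:1 Ld:0 B:0 rd:1 wr:3>
#2 MEM src=r6 held:FU  <A:1 Mu:1 Ld:0 B:0 rd:1 wr:3>
#3 ALU src=r4,r2 held:RD_PORT  <A:1 Mu:1 Ld:0 B:0 rd:1 wr:3>

reason(slot 3) = RD_PORT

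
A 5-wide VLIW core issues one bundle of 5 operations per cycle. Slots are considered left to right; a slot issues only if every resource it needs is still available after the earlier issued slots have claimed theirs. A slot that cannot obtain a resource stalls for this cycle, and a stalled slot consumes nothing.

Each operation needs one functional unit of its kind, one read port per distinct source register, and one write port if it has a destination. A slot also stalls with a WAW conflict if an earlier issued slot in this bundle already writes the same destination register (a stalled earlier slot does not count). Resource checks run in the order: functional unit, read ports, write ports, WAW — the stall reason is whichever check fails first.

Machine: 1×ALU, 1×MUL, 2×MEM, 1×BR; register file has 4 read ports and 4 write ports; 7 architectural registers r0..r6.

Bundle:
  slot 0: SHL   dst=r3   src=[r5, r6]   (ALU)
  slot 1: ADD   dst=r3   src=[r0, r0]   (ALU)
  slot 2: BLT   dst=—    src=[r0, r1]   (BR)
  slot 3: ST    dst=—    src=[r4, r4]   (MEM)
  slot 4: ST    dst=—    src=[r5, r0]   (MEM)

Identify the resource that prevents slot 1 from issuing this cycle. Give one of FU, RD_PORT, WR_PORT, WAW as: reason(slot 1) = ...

#0 ALU src=r5,r6 dispatched  <A:0 Mu:1 Ld:2 B:1 rd:2 wr:3>
#1 ALU src=r0,r0 held:FU  <A:0 Mu:1 Ld:2 B:1 rd:2 wr:3>
#2 BR src=r0,r1 dispatched  <A:0 Mu:1 Ld:2 B:0 rd:0 wr:3>
#3 MEM src=r4,r4 held:RD_PORT  <A:0 Mu:1 Ld:2 B:0 rd:0 wr:3>
#4 MEM src=r5,r0 held:RD_PORT  <A:0 Mu:1 Ld:2 B:0 rd:0 wr:3>

reason(slot 1) = FU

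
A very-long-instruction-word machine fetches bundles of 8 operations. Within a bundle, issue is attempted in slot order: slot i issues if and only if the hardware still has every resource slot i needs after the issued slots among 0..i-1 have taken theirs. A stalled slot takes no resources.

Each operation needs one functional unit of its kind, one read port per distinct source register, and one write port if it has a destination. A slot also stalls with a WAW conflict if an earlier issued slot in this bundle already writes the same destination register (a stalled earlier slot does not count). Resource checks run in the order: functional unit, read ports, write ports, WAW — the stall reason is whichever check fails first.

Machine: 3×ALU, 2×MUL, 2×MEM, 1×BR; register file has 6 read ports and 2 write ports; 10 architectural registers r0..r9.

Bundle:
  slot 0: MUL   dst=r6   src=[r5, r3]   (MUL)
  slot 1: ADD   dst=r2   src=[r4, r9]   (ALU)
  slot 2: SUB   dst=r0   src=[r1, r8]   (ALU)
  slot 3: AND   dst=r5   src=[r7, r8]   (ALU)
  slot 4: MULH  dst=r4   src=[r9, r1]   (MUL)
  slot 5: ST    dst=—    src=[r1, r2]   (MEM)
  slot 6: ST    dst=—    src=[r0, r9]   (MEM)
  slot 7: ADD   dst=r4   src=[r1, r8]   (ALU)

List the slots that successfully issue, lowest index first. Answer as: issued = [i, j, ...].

issued = [0, 1, 5]

[0] MUL needs rd=2 wr=1: ok; after: ALU=3 MUL=1 MEM=2 BR=1, R=4, W=1
[1] ALU needs rd=2 wr=1: ok; after: ALU=2 MUL=1 MEM=2 BR=1, R=2, W=0
[2] ALU needs rd=2 wr=1: WR_PORT; after: ALU=2 MUL=1 MEM=2 BR=1, R=2, W=0
[3] ALU needs rd=2 wr=1: WR_PORT; after: ALU=2 MUL=1 MEM=2 BR=1, R=2, W=0
[4] MUL needs rd=2 wr=1: WR_PORT; after: ALU=2 MUL=1 MEM=2 BR=1, R=2, W=0
[5] MEM needs rd=2 wr=0: ok; after: ALU=2 MUL=1 MEM=1 BR=1, R=0, W=0
[6] MEM needs rd=2 wr=0: RD_PORT; after: ALU=2 MUL=1 MEM=1 BR=1, R=0, W=0
[7] ALU needs rd=2 wr=1: RD_PORT; after: ALU=2 MUL=1 MEM=1 BR=1, R=0, W=0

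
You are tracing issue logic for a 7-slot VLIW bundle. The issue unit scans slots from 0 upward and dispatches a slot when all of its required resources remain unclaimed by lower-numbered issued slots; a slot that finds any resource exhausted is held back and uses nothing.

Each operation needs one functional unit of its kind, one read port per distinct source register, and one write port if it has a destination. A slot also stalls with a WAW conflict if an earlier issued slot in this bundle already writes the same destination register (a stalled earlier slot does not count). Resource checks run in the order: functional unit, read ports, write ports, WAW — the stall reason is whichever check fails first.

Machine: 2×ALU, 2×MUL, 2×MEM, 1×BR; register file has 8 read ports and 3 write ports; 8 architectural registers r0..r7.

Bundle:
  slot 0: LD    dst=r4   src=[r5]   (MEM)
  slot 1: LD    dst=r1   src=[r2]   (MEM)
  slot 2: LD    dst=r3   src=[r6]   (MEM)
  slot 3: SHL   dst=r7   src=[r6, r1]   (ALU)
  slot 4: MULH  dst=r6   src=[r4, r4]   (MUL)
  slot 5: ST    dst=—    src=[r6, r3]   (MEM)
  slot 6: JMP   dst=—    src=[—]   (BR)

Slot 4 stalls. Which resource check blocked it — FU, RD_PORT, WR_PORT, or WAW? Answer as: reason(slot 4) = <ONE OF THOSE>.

[0] MEM needs rd=1 wr=1: ok; after: ALU=2 MUL=2 MEM=1 BR=1, R=7, W=2
[1] MEM needs rd=1 wr=1: ok; after: ALU=2 MUL=2 MEM=0 BR=1, R=6, W=1
[2] MEM needs rd=1 wr=1: FU; after: ALU=2 MUL=2 MEM=0 BR=1, R=6, W=1
[3] ALU needs rd=2 wr=1: ok; after: ALU=1 MUL=2 MEM=0 BR=1, R=4, W=0
[4] MUL needs rd=1 wr=1: WR_PORT; after: ALU=1 MUL=2 MEM=0 BR=1, R=4, W=0
[5] MEM needs rd=2 wr=0: FU; after: ALU=1 MUL=2 MEM=0 BR=1, R=4, W=0
[6] BR needs rd=0 wr=0: ok; after: ALU=1 MUL=2 MEM=0 BR=0, R=4, W=0

reason(slot 4) = WR_PORT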